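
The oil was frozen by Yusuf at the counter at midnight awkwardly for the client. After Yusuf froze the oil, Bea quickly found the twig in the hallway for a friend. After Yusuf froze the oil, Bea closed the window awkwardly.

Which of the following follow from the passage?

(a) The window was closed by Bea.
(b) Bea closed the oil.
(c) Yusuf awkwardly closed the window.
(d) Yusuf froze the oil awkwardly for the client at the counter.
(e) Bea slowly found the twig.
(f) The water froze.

(a), (d)

(a) Entailed — the original entails any weakening of itself; this just drops 'awkwardly'.
(b) Not entailed — Bea closed the window, not the oil; the oil belongs to the freezing event.
(c) Not entailed — the passage has Bea closing the window, not Yusuf.
(d) Entailed — dropping 'at midnight' leaves a sub-description the original still satisfies.
(e) Not entailed — 'slowly' adds a manner not in (and inconsistent with) the original.
(f) Not entailed — the oil is what froze, not the water.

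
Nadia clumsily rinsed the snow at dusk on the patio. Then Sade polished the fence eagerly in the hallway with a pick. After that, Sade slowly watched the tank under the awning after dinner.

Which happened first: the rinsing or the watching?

The connectives place the rinsing before the watching.

the rinsing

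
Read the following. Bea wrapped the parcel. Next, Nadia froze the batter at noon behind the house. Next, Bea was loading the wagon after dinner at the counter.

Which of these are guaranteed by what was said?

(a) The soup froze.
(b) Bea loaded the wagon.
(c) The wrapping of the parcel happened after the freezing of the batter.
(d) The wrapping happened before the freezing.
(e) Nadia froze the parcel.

(d)

(a) Not entailed — the batter is what froze, not the soup.
(b) Not entailed — 'was loading' is progressive on an accomplishment; it does not entail the completed 'loaded'.
(c) Not entailed — the narrative places the wrapping before the freezing, not after.
(d) Entailed — the narrative places the wrapping before the freezing.
(e) Not entailed — Nadia froze the batter, not the parcel; the parcel belongs to the wrapping event.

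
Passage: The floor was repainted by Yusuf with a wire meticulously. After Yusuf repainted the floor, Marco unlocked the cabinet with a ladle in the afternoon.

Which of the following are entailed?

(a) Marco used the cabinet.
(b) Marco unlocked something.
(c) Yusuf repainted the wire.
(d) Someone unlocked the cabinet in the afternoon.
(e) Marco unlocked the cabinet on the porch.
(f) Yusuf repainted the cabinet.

(b), (d)

(a) Not entailed — the cabinet is the patient, not an instrument — Marco used a ladle.
(b) Entailed — dropping 'in the afternoon', 'with a ladle' and generalizing the patient leaves a sub-description the original still satisfies.
(c) Not entailed — the wire is the instrument, not what was repainted.
(d) Entailed — this follows by dropping conjuncts from the unlocking event's description.
(e) Not entailed — 'on the porch' adds information not in the original event.
(f) Not entailed — Yusuf repainted the floor, not the cabinet; the cabinet belongs to the unlocking event.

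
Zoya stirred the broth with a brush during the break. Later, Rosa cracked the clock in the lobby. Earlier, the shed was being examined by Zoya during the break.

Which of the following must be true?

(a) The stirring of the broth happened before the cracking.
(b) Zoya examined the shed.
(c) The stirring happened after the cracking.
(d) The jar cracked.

(a) Entailed — the narrative places the stirring before the cracking.
(b) Entailed — 'examine' is an activity; 'was examining' entails that some examining happened, so 'examined' holds.
(c) Not entailed — the narrative places the stirring before the cracking, not after.
(d) Not entailed — the clock is what cracked, not the jar.

(a), (b)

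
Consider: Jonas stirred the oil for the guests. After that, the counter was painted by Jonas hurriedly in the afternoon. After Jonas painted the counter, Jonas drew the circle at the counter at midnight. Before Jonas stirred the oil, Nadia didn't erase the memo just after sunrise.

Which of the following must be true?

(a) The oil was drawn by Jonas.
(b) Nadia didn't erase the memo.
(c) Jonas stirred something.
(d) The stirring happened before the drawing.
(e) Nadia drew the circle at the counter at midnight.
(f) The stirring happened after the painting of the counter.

(a) Not entailed — Jonas drew the circle, not the oil; the oil belongs to the stirring event.
(b) Not entailed — dropping 'just after sunrise' under negation is not valid — the original leaves open that Nadia erased the memo some other way.
(c) Entailed — dropping 'for the guests' and generalizing the patient leaves a sub-description the original still satisfies.
(d) Entailed — the narrative places the stirring before the drawing.
(e) Not entailed — the passage has Jonas drawing the circle, not Nadia.
(f) Not entailed — the narrative places the stirring before the painting, not after.

(c), (d)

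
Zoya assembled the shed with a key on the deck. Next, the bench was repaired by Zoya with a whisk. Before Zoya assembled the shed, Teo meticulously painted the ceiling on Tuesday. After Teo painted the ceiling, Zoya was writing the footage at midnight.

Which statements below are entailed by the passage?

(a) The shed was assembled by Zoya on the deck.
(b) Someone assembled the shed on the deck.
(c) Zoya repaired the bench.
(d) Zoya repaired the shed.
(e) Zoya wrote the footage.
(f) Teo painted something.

(a), (b), (c), (f)

(a) Entailed — dropping 'with a key' leaves a sub-description the original still satisfies.
(b) Entailed — this follows by dropping conjuncts from the assembling event's description.
(c) Entailed — dropping 'with a whisk' leaves a sub-description the original still satisfies.
(d) Not entailed — Zoya repaired the bench, not the shed; the shed belongs to the assembling event.
(e) Not entailed — 'was writing' is progressive on an accomplishment; it does not entail the completed 'wrote'.
(f) Entailed — every conjunct here is already in the original painting event.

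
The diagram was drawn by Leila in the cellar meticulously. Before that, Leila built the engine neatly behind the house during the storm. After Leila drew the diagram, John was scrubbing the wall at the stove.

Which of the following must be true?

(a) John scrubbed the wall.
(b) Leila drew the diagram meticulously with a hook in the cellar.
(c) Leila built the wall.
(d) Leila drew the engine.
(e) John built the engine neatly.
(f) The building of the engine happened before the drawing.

(a), (f)

(a) Entailed — 'scrub' is an activity; 'was scrubbing' entails that some scrubbing happened, so 'scrubbed' holds.
(b) Not entailed — 'with a hook' adds information not in the original event.
(c) Not entailed — Leila built the engine, not the wall; the wall belongs to the scrubbing event.
(d) Not entailed — Leila drew the diagram, not the engine; the engine belongs to the building event.
(e) Not entailed — the passage has Leila building the engine, not John.
(f) Entailed — the narrative places the building before the drawing.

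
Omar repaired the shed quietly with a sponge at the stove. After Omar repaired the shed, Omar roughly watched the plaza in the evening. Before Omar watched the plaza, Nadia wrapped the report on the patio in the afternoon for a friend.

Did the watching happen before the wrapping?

no

The narrative orders the wrapping before the watching.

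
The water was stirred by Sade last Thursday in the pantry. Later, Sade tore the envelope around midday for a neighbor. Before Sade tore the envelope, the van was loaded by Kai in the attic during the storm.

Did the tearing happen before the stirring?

The narrative orders the stirring before the tearing.

no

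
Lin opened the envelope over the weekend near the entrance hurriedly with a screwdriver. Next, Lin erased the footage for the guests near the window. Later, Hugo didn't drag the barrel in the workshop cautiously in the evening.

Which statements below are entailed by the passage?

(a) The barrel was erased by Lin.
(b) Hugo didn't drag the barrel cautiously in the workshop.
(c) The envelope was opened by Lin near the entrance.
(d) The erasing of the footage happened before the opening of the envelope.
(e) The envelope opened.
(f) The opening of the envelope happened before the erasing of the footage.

(c), (e), (f)

(a) Not entailed — Lin erased the footage, not the barrel; the barrel belongs to the dragging event.
(b) Not entailed — dropping 'in the evening' under negation is not valid — the original leaves open that Hugo dragged the barrel some other way.
(c) Entailed — dropping 'with a screwdriver', 'hurriedly', 'over the weekend' leaves a sub-description the original still satisfies.
(d) Not entailed — the narrative places the opening before the erasing, not after.
(e) Entailed — 'Lin opened the envelope' is causative; it entails the inchoative 'the envelope opened'.
(f) Entailed — the narrative places the opening before the erasing.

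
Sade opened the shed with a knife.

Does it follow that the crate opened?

Nothing is said about any crate; only the shed is affected.

no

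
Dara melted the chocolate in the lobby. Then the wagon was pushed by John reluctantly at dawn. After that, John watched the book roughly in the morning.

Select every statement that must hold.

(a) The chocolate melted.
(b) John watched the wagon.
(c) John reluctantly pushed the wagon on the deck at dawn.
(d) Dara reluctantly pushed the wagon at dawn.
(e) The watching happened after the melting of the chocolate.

(a) Entailed — 'Dara melted the chocolate' is causative; it entails the inchoative 'the chocolate melted'.
(b) Not entailed — John watched the book, not the wagon; the wagon belongs to the pushing event.
(c) Not entailed — 'on the deck' adds information not in the original event.
(d) Not entailed — the passage has John pushing the wagon, not Dara.
(e) Entailed — the narrative places the melting before the watching.

(a), (e)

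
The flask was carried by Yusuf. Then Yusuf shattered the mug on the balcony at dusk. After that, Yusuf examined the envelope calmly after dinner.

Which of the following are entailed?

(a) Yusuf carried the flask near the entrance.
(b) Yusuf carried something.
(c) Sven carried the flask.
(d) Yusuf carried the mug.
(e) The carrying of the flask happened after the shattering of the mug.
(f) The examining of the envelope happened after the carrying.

(a) Not entailed — 'near the entrance' adds information not in the original event.
(b) Entailed — this follows by dropping conjuncts from the carrying event's description.
(c) Not entailed — the passage has Yusuf carrying the flask, not Sven.
(d) Not entailed — Yusuf carried the flask, not the mug; the mug belongs to the shattering event.
(e) Not entailed — the narrative places the carrying before the shattering, not after.
(f) Entailed — the narrative places the carrying before the examining.

(b), (f)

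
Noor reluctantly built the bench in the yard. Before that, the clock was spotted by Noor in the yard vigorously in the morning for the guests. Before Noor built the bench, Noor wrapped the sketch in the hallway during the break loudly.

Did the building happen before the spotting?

The narrative orders the spotting before the building.

no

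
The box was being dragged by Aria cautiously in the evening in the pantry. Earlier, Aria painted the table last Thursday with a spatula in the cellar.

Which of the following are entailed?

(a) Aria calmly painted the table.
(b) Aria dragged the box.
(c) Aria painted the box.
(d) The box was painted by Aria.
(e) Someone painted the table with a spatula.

(b), (e)

(a) Not entailed — 'calmly' adds information not in the original event.
(b) Entailed — 'drag' is an activity; 'was dragging' entails that some dragging happened, so 'dragged' holds.
(c) Not entailed — Aria painted the table, not the box; the box belongs to the dragging event.
(d) Not entailed — Aria painted the table, not the box; the box belongs to the dragging event.
(e) Entailed — every conjunct here is already in the original painting event.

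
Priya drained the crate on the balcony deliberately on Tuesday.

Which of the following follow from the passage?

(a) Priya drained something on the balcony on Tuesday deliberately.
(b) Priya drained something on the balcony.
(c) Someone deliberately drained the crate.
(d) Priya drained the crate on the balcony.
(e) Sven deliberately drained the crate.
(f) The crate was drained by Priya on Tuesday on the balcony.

(a) Entailed — the original entails any weakening of itself; this just generalizes the patient.
(b) Entailed — the original entails any weakening of itself; this just drops 'deliberately', 'on Tuesday' and generalizes the patient.
(c) Entailed — dropping 'on Tuesday', 'on the balcony' and generalizing the agent leaves a sub-description the original still satisfies.
(d) Entailed — this follows by dropping conjuncts from the draining event's description.
(e) Not entailed — the passage has Priya draining the crate, not Sven.
(f) Entailed — dropping 'deliberately' leaves a sub-description the original still satisfies.

(a), (b), (c), (d), (f)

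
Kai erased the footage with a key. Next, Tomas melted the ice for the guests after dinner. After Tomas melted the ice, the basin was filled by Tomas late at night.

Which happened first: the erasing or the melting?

the erasing

The connectives place the erasing before the melting.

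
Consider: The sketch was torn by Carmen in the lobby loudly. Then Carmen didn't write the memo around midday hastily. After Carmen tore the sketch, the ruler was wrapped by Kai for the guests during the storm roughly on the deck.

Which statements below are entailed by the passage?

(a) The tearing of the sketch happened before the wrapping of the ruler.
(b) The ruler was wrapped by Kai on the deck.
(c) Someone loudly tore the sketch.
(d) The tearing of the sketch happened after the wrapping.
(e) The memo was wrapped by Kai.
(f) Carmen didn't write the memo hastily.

(a), (b), (c)

(a) Entailed — the narrative places the tearing before the wrapping.
(b) Entailed — dropping 'during the storm', 'for the guests', 'roughly' leaves a sub-description the original still satisfies.
(c) Entailed — every conjunct here is already in the original tearing event.
(d) Not entailed — the narrative places the tearing before the wrapping, not after.
(e) Not entailed — Kai wrapped the ruler, not the memo; the memo belongs to the writing event.
(f) Not entailed — dropping 'around midday' under negation is not valid — the original leaves open that Carmen wrote the memo some other way.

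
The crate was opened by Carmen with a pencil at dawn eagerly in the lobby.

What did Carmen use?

'with a pencil' marks the instrument of the opening event.

a pencil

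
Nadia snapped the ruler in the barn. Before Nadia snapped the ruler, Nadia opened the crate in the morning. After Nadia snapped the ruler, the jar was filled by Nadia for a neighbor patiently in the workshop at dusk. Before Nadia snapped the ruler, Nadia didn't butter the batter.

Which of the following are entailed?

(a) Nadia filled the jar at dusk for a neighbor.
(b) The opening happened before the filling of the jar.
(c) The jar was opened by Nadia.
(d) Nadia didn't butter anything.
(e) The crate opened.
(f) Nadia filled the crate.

(a), (b), (e)

(a) Entailed — every conjunct here is already in the original filling event.
(b) Entailed — the narrative places the opening before the filling.
(c) Not entailed — Nadia opened the crate, not the jar; the jar belongs to the filling event.
(d) Not entailed — the original only denies this specific event; Nadia may have buttered something else.
(e) Entailed — 'Nadia opened the crate' is causative; it entails the inchoative 'the crate opened'.
(f) Not entailed — Nadia filled the jar, not the crate; the crate belongs to the opening event.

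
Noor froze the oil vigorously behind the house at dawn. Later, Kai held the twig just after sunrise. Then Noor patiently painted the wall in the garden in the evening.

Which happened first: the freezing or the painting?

The connectives place the freezing before the painting.

the freezing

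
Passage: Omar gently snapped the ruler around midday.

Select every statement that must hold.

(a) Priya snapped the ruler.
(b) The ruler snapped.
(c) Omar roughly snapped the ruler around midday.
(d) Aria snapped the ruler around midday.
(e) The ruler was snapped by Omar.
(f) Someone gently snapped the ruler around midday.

(a) Not entailed — the passage has Omar snapping the ruler, not Priya.
(b) Entailed — 'Omar snapped the ruler' is causative; it entails the inchoative 'the ruler snapped'.
(c) Not entailed — 'roughly' adds a manner not in (and inconsistent with) the original.
(d) Not entailed — the passage has Omar snapping the ruler, not Aria.
(e) Entailed — this follows by dropping conjuncts from the snapping event's description.
(f) Entailed — this follows by dropping conjuncts from the snapping event's description.

(b), (e), (f)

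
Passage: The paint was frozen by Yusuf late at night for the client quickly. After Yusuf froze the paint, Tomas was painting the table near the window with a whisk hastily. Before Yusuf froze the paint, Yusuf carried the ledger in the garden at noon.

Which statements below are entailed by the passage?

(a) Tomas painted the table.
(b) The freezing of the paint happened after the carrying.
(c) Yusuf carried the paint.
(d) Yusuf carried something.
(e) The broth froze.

(a) Not entailed — 'was painting' is progressive on an accomplishment; it does not entail the completed 'painted'.
(b) Entailed — the narrative places the carrying before the freezing.
(c) Not entailed — Yusuf carried the ledger, not the paint; the paint belongs to the freezing event.
(d) Entailed — this follows by dropping conjuncts from the carrying event's description.
(e) Not entailed — the paint is what froze, not the broth.

(b), (d)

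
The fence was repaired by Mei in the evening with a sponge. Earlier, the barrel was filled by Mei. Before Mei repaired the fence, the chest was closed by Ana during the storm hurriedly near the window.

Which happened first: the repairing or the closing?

the closing

The connectives place the closing before the repairing.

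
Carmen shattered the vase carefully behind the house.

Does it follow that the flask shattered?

no

Nothing is said about any flask; only the vase is affected.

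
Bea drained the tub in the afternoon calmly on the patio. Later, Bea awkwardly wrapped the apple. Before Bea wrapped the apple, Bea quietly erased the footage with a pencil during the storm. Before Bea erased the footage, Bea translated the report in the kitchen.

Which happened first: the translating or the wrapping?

The connectives place the translating before the wrapping.

the translating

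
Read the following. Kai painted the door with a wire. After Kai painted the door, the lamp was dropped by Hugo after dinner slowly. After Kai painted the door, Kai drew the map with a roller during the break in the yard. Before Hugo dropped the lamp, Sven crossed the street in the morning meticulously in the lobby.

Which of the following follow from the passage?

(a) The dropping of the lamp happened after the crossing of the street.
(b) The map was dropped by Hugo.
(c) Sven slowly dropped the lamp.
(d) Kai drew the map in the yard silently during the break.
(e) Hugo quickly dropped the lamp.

(a)

(a) Entailed — the narrative places the crossing before the dropping.
(b) Not entailed — Hugo dropped the lamp, not the map; the map belongs to the drawing event.
(c) Not entailed — the passage has Hugo dropping the lamp, not Sven.
(d) Not entailed — 'silently' adds information not in the original event.
(e) Not entailed — 'quickly' adds a manner not in (and inconsistent with) the original.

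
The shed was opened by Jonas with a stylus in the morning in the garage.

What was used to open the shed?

a stylus

'with a stylus' marks the instrument of the opening event.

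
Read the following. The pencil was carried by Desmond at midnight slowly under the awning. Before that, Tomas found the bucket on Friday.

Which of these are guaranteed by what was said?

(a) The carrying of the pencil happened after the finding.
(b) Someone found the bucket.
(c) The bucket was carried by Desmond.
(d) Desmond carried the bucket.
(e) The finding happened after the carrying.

(a) Entailed — the narrative places the finding before the carrying.
(b) Entailed — dropping 'on Friday' and generalizing the agent leaves a sub-description the original still satisfies.
(c) Not entailed — Desmond carried the pencil, not the bucket; the bucket belongs to the finding event.
(d) Not entailed — Desmond carried the pencil, not the bucket; the bucket belongs to the finding event.
(e) Not entailed — the narrative places the finding before the carrying, not after.

(a), (b)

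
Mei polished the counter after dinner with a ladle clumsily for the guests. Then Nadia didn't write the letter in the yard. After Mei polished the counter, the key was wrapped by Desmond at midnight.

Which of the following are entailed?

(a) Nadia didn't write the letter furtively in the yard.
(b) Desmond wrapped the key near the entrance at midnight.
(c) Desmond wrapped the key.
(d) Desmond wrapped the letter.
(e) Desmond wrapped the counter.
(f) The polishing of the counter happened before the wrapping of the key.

(a), (c), (f)

(a) Entailed — under negation, adding a further restriction is entailed: if no such writing event occurred, none occurred furtively either.
(b) Not entailed — 'near the entrance' adds information not in the original event.
(c) Entailed — this follows by dropping conjuncts from the wrapping event's description.
(d) Not entailed — Desmond wrapped the key, not the letter; the letter belongs to the writing event.
(e) Not entailed — Desmond wrapped the key, not the counter; the counter belongs to the polishing event.
(f) Entailed — the narrative places the polishing before the wrapping.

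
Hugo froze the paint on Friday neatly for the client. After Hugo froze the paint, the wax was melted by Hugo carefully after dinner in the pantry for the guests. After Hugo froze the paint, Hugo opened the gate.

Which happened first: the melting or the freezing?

The connectives place the freezing before the melting.

the freezing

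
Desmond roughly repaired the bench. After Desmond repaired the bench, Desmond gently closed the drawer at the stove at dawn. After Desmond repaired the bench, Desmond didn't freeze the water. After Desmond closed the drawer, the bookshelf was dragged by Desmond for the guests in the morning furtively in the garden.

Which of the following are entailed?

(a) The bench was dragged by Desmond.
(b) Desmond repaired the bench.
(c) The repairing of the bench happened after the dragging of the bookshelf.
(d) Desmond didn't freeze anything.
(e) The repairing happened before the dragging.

(b), (e)

(a) Not entailed — Desmond dragged the bookshelf, not the bench; the bench belongs to the repairing event.
(b) Entailed — dropping 'roughly' leaves a sub-description the original still satisfies.
(c) Not entailed — the narrative places the repairing before the dragging, not after.
(d) Not entailed — the original only denies this specific event; Desmond may have frozen something else.
(e) Entailed — the narrative places the repairing before the dragging.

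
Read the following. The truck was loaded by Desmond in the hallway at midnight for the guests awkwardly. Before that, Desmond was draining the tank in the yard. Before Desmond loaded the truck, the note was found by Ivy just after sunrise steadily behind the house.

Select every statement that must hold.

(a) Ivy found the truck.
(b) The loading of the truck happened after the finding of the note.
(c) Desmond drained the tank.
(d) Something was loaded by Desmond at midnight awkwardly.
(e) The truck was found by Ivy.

(a) Not entailed — Ivy found the note, not the truck; the truck belongs to the loading event.
(b) Entailed — the narrative places the finding before the loading.
(c) Not entailed — 'was draining' is progressive on an accomplishment; it does not entail the completed 'drained'.
(d) Entailed — dropping 'in the hallway', 'for the guests' and generalizing the patient leaves a sub-description the original still satisfies.
(e) Not entailed — Ivy found the note, not the truck; the truck belongs to the loading event.

(b), (d)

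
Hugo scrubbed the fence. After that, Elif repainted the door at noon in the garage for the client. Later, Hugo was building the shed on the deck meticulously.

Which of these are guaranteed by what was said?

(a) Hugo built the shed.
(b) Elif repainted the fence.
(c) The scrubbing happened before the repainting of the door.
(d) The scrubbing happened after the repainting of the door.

(a) Not entailed — 'was building' is progressive on an accomplishment; it does not entail the completed 'built'.
(b) Not entailed — Elif repainted the door, not the fence; the fence belongs to the scrubbing event.
(c) Entailed — the narrative places the scrubbing before the repainting.
(d) Not entailed — the narrative places the scrubbing before the repainting, not after.

(c)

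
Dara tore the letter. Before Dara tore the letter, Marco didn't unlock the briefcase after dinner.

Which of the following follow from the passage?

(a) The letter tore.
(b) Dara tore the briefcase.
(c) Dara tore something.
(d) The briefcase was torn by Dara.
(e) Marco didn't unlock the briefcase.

(a) Entailed — 'Dara tore the letter' is causative; it entails the inchoative 'the letter tore'.
(b) Not entailed — Dara tore the letter, not the briefcase; the briefcase belongs to the unlocking event.
(c) Entailed — generalizing the patient leaves a sub-description the original still satisfies.
(d) Not entailed — Dara tore the letter, not the briefcase; the briefcase belongs to the unlocking event.
(e) Not entailed — dropping 'after dinner' under negation is not valid — the original leaves open that Marco unlocked the briefcase some other way.

(a), (c)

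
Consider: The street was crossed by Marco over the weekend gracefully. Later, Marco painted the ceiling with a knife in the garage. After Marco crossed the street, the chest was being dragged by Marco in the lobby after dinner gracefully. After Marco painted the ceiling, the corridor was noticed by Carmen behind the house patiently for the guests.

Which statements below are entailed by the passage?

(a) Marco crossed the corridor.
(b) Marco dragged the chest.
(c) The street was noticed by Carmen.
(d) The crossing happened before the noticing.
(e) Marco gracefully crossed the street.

(b), (d), (e)

(a) Not entailed — Marco crossed the street, not the corridor; the corridor belongs to the noticing event.
(b) Entailed — 'drag' is an activity; 'was dragging' entails that some dragging happened, so 'dragged' holds.
(c) Not entailed — Carmen noticed the corridor, not the street; the street belongs to the crossing event.
(d) Entailed — the narrative places the crossing before the noticing.
(e) Entailed — this follows by dropping conjuncts from the crossing event's description.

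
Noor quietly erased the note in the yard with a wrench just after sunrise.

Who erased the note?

'Noor' marks the agent of the erasing event.

Noor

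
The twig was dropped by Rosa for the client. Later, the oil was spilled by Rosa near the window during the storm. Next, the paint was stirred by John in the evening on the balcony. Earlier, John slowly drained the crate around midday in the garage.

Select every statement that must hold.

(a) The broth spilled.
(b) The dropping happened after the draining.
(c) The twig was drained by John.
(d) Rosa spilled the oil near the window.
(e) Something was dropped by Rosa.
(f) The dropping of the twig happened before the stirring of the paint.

(d), (e), (f)

(a) Not entailed — the oil is what spilled, not the broth.
(b) Not entailed — the narrative doesn't order the draining relative to the dropping.
(c) Not entailed — John drained the crate, not the twig; the twig belongs to the dropping event.
(d) Entailed — dropping 'during the storm' leaves a sub-description the original still satisfies.
(e) Entailed — the original entails any weakening of itself; this just drops 'for the client' and generalizes the patient.
(f) Entailed — the narrative places the dropping before the stirring.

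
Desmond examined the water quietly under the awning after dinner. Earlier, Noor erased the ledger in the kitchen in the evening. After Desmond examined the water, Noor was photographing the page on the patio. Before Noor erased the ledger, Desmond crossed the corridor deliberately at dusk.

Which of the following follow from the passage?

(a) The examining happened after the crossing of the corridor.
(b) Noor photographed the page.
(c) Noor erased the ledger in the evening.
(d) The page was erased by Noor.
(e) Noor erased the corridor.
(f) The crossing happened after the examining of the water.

(a), (c)

(a) Entailed — the narrative places the crossing before the examining.
(b) Not entailed — 'was photographing' is progressive on an accomplishment; it does not entail the completed 'photographed'.
(c) Entailed — dropping 'in the kitchen' leaves a sub-description the original still satisfies.
(d) Not entailed — Noor erased the ledger, not the page; the page belongs to the photographing event.
(e) Not entailed — Noor erased the ledger, not the corridor; the corridor belongs to the crossing event.
(f) Not entailed — the narrative places the crossing before the examining, not after.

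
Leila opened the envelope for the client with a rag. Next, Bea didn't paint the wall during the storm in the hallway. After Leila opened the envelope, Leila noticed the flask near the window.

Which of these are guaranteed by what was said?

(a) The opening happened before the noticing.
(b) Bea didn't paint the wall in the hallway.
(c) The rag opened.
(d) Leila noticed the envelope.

(a)

(a) Entailed — the narrative places the opening before the noticing.
(b) Not entailed — dropping 'during the storm' under negation is not valid — the original leaves open that Bea painted the wall some other way.
(c) Not entailed — the envelope is what opened, not the rag.
(d) Not entailed — Leila noticed the flask, not the envelope; the envelope belongs to the opening event.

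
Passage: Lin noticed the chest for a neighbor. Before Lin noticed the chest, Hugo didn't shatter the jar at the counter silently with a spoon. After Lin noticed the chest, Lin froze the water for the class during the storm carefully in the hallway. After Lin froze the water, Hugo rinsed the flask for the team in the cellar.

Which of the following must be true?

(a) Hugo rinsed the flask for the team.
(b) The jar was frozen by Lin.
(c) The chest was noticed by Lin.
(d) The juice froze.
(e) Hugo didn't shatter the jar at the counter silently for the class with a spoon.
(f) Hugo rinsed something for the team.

(a), (c), (e), (f)

(a) Entailed — this follows by dropping conjuncts from the rinsing event's description.
(b) Not entailed — Lin froze the water, not the jar; the jar belongs to the shattering event.
(c) Entailed — dropping 'for a neighbor' leaves a sub-description the original still satisfies.
(d) Not entailed — the water is what froze, not the juice.
(e) Entailed — under negation, adding a further restriction is entailed: if no such shattering event occurred, none occurred for the class either.
(f) Entailed — dropping 'in the cellar' and generalizing the patient leaves a sub-description the original still satisfies.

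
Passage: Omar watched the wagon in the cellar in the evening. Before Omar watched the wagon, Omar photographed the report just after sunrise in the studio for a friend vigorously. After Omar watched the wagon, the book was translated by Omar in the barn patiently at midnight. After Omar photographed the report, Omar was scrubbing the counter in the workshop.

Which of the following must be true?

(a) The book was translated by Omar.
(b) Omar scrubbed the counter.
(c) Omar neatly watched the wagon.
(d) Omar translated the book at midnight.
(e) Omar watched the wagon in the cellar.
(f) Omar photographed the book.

(a), (b), (d), (e)

(a) Entailed — every conjunct here is already in the original translating event.
(b) Entailed — 'scrub' is an activity; 'was scrubbing' entails that some scrubbing happened, so 'scrubbed' holds.
(c) Not entailed — 'neatly' adds information not in the original event.
(d) Entailed — the original entails any weakening of itself; this just drops 'patiently', 'in the barn'.
(e) Entailed — this follows by dropping conjuncts from the watching event's description.
(f) Not entailed — Omar photographed the report, not the book; the book belongs to the translating event.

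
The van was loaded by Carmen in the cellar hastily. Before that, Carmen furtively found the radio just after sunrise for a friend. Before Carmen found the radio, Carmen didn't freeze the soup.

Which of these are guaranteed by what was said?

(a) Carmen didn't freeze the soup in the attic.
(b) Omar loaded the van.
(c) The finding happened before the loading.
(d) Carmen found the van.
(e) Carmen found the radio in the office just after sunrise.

(a), (c)

(a) Entailed — under negation, adding a further restriction is entailed: if no such freezing event occurred, none occurred in the attic either.
(b) Not entailed — the passage has Carmen loading the van, not Omar.
(c) Entailed — the narrative places the finding before the loading.
(d) Not entailed — Carmen found the radio, not the van; the van belongs to the loading event.
(e) Not entailed — 'in the office' adds information not in the original event.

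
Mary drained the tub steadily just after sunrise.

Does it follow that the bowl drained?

no

Nothing is said about any bowl; only the tub is affected.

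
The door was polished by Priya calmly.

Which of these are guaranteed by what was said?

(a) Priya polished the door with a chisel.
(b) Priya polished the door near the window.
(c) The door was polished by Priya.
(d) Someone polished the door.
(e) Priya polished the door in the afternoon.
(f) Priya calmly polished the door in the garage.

(c), (d)

(a) Not entailed — 'with a chisel' adds information not in the original event.
(b) Not entailed — 'near the window' adds information not in the original event.
(c) Entailed — this follows by dropping conjuncts from the polishing event's description.
(d) Entailed — the original entails any weakening of itself; this just drops 'calmly' and generalizes the agent.
(e) Not entailed — 'in the afternoon' adds information not in the original event.
(f) Not entailed — 'in the garage' adds information not in the original event.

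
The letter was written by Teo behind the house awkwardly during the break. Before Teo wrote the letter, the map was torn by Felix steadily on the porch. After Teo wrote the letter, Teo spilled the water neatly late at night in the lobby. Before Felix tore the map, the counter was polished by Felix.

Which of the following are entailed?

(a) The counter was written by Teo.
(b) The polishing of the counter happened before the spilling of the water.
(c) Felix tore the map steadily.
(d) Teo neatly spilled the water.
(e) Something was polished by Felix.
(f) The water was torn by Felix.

(a) Not entailed — Teo wrote the letter, not the counter; the counter belongs to the polishing event.
(b) Entailed — the narrative places the polishing before the spilling.
(c) Entailed — every conjunct here is already in the original tearing event.
(d) Entailed — every conjunct here is already in the original spilling event.
(e) Entailed — the original entails any weakening of itself; this just generalizes the patient.
(f) Not entailed — Felix tore the map, not the water; the water belongs to the spilling event.

(b), (c), (d), (e)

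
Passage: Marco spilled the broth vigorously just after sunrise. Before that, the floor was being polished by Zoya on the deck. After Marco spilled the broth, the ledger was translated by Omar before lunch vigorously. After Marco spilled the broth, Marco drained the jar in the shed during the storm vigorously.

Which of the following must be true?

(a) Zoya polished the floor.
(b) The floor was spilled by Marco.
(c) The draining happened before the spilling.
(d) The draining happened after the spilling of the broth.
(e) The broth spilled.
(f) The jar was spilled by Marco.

(a), (d), (e)

(a) Entailed — 'polish' is an activity; 'was polishing' entails that some polishing happened, so 'polished' holds.
(b) Not entailed — Marco spilled the broth, not the floor; the floor belongs to the polishing event.
(c) Not entailed — the narrative places the spilling before the draining, not after.
(d) Entailed — the narrative places the spilling before the draining.
(e) Entailed — 'Marco spilled the broth' is causative; it entails the inchoative 'the broth spilled'.
(f) Not entailed — Marco spilled the broth, not the jar; the jar belongs to the draining event.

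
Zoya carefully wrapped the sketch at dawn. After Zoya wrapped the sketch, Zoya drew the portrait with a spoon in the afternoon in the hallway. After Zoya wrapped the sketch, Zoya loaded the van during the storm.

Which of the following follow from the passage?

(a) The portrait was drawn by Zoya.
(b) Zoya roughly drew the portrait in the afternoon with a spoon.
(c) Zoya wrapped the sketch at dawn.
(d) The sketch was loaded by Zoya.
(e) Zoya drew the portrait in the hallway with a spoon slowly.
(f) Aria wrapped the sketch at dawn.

(a) Entailed — every conjunct here is already in the original drawing event.
(b) Not entailed — 'roughly' adds information not in the original event.
(c) Entailed — this follows by dropping conjuncts from the wrapping event's description.
(d) Not entailed — Zoya loaded the van, not the sketch; the sketch belongs to the wrapping event.
(e) Not entailed — 'slowly' adds information not in the original event.
(f) Not entailed — the passage has Zoya wrapping the sketch, not Aria.

(a), (c)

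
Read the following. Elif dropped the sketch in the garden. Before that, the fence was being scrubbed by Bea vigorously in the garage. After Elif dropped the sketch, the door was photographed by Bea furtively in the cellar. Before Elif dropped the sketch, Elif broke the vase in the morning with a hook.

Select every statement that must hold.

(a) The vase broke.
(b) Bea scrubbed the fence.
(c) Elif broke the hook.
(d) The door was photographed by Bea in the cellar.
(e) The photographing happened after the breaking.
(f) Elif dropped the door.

(a), (b), (d), (e)

(a) Entailed — 'Elif broke the vase' is causative; it entails the inchoative 'the vase broke'.
(b) Entailed — 'scrub' is an activity; 'was scrubbing' entails that some scrubbing happened, so 'scrubbed' holds.
(c) Not entailed — the hook is the instrument, not what was broken.
(d) Entailed — the original entails any weakening of itself; this just drops 'furtively'.
(e) Entailed — the narrative places the breaking before the photographing.
(f) Not entailed — Elif dropped the sketch, not the door; the door belongs to the photographing event.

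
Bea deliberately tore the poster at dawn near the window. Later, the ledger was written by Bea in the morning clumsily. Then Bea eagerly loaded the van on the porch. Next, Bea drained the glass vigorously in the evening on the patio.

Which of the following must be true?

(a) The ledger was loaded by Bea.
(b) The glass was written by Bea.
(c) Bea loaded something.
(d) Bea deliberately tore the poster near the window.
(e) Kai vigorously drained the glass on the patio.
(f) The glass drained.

(c), (d), (f)

(a) Not entailed — Bea loaded the van, not the ledger; the ledger belongs to the writing event.
(b) Not entailed — Bea wrote the ledger, not the glass; the glass belongs to the draining event.
(c) Entailed — dropping 'on the porch', 'eagerly' and generalizing the patient leaves a sub-description the original still satisfies.
(d) Entailed — this follows by dropping conjuncts from the tearing event's description.
(e) Not entailed — the passage has Bea draining the glass, not Kai.
(f) Entailed — 'Bea drained the glass' is causative; it entails the inchoative 'the glass drained'.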